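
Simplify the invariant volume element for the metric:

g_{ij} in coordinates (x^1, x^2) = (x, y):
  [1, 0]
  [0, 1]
det(g) = 1
√|det(g)| = 1
Volume element: dV = 1 dx dy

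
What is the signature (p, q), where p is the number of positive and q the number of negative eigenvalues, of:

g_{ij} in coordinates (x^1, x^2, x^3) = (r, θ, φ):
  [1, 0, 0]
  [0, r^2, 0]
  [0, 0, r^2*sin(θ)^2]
The metric is diagonal, so its eigenvalues are the diagonal entries: 1, r^2, r^2*sin(θ)^2 (at a generic point, where coordinate-dependent entries are positive).
3 positive, 0 negative.
(3, 0) - Riemannian (positive definite)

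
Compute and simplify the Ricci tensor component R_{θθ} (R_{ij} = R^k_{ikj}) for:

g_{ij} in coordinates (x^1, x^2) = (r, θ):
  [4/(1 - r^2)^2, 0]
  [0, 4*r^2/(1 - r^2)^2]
Non-zero Christoffel symbols (Γ^k_{ij} = Γ^k_{ji}):
Γ^r_{r r} = 2*r/(1 - r^2)
Γ^r_{θ θ} = (r^3 + r)/(r^2 - 1)
Γ^θ_{r θ} = (-r^2 - 1)/(r^3 - r)
R^r_{θ r θ} = ∂_r Γ^r_{θ θ} - ∂_θ Γ^r_{θ r} + Γ^r_{r m} Γ^m_{θ θ} - Γ^r_{θ m} Γ^m_{θ r}
  = ((r^4 - 4*r^2 - 1)/(r^2 - 1)^2) - (0) + (-2*r^2*(r^2 + 1)/(r^2 - 1)^2) - (-(r^2 + 1)^2/(r^2 - 1)^2) = -4*r^2/(r^2 - 1)^2
R^θ_{θ θ θ} = 0 (a repeated index in an antisymmetric pair)
R_{θθ} = R^r_{θ r θ} + R^θ_{θ θ θ} = (-4*r^2/(r^2 - 1)^2) + (0) = -4*r^2/(r^2 - 1)^2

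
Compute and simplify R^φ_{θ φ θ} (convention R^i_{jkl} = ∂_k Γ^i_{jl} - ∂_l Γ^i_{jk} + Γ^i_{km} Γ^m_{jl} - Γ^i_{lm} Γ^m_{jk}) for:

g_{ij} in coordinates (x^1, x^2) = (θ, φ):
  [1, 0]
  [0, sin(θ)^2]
Non-zero Christoffel symbols (Γ^k_{ij} = Γ^k_{ji}):
Γ^θ_{φ φ} = -sin(2*θ)/2
Γ^φ_{θ φ} = 1/tan(θ)
R^φ_{θ φ θ} = ∂_φ Γ^φ_{θ θ} - ∂_θ Γ^φ_{θ φ} + Γ^φ_{φ m} Γ^m_{θ θ} - Γ^φ_{θ m} Γ^m_{θ φ}
  = (0) - (-1/sin(θ)^2) + (0) - (1/tan(θ)^2) = 1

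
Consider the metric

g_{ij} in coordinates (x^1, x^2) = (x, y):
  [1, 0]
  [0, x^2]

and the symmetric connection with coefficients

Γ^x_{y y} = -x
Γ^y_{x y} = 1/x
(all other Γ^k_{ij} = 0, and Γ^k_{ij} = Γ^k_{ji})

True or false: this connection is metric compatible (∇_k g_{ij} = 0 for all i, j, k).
Using ∇_k g_{ij} = ∂_k g_{ij} - Γ^m_{ki} g_{mj} - Γ^m_{kj} g_{im}:
e.g. ∇_x g_{yy} = (2*x) - (x) - (x) = 0
Every component ∇_k g_{ij} vanishes: the connection is metric compatible.
True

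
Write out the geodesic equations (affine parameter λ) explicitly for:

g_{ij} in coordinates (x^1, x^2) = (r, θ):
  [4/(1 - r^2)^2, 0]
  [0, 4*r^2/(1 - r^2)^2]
Geodesic equation: d^2x^k/dλ^2 + Γ^k_{ij} (dx^i/dλ)(dx^j/dλ) = 0.
Non-zero Christoffel symbols:
Γ^r_{r r} = 2*r/(1 - r^2)
Γ^r_{θ θ} = (r^3 + r)/(r^2 - 1)
Γ^θ_{r θ} = (-r^2 - 1)/(r^3 - r)
Substituting (the symmetric pair Γ^k_{ij}, Γ^k_{ji} combines into a factor 2):
d^2r/dλ^2 + (2*r/(1 - r^2)) (dr/dλ)^2 + ((r^3 + r)/(r^2 - 1)) (dθ/dλ)^2 = 0
d^2θ/dλ^2 + ((-2*r^2 - 2)/(r^3 - r)) (dr/dλ)(dθ/dλ) = 0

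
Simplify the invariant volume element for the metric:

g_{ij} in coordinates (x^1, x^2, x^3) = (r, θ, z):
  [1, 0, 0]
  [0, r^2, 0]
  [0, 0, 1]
det(g) = r^2
√|det(g)| = r
Volume element: dV = r dr dθ dz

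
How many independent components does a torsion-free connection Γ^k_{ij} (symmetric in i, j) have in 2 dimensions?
Γ^k_{ij} has n choices for the upper index and n(n+1)/2 independent symmetric lower index pairs.
Total = 2 × 2×3/2 = 2 × 3 = 6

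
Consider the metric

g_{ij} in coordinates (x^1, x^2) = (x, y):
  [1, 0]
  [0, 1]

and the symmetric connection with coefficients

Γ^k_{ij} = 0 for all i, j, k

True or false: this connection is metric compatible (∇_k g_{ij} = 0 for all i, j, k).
Using ∇_k g_{ij} = ∂_k g_{ij} - Γ^m_{ki} g_{mj} - Γ^m_{kj} g_{im}:
e.g. ∇_x g_{xx} = (0) - (0) - (0) = 0
Every component ∇_k g_{ij} vanishes: the connection is metric compatible.
True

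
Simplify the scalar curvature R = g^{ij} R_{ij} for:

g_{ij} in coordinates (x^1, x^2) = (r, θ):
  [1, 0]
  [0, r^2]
Non-zero Christoffel symbols (Γ^k_{ij} = Γ^k_{ji}):
Γ^r_{θ θ} = -r
Γ^θ_{r θ} = 1/r
Ricci tensor (R_{ij} = R^k_{ikj}): R_{rr} = 0, R_{rθ} = 0, R_{θθ} = 0
Inverse metric: g^{rr} = 1, g^{θθ} = 1/r^2
R = g^{ij} R_{ij} = (1)(0) + (1/r^2)(0) = 0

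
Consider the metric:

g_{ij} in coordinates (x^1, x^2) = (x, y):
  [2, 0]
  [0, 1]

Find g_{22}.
With x^1 = x, x^2 = y, g_{22} = g_{yy} is the row-2, column-2 entry of the matrix.
g_{22} = 1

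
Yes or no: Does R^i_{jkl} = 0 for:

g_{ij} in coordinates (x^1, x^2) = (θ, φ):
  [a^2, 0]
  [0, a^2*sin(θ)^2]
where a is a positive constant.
Non-zero Christoffel symbols:
Γ^θ_{φ φ} = -sin(2*θ)/2
Γ^φ_{θ φ} = 1/tan(θ)
Ricci tensor: R_{θθ} = 1, R_{θφ} = 0, R_{φφ} = sin(θ)^2
The Ricci tensor is non-zero, so the Riemann tensor is non-zero: not flat.
No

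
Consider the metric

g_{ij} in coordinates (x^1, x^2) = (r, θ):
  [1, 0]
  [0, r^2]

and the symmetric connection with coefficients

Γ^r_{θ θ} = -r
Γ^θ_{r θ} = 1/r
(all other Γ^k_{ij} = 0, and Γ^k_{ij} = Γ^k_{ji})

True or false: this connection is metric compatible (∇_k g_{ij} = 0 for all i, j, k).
Using ∇_k g_{ij} = ∂_k g_{ij} - Γ^m_{ki} g_{mj} - Γ^m_{kj} g_{im}:
e.g. ∇_r g_{θθ} = (2*r) - (r) - (r) = 0
Every component ∇_k g_{ij} vanishes: the connection is metric compatible.
True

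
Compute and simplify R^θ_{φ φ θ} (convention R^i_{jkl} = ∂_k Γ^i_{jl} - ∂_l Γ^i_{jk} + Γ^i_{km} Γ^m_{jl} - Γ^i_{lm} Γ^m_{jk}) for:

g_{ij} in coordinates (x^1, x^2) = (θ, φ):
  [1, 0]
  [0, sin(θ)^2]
Non-zero Christoffel symbols (Γ^k_{ij} = Γ^k_{ji}):
Γ^θ_{φ φ} = -sin(2*θ)/2
Γ^φ_{θ φ} = 1/tan(θ)
R^θ_{φ φ θ} = ∂_φ Γ^θ_{φ θ} - ∂_θ Γ^θ_{φ φ} + Γ^θ_{φ m} Γ^m_{φ θ} - Γ^θ_{θ m} Γ^m_{φ φ}
  = (0) - (-cos(2*θ)) + (-cos(θ)^2) - (0) = -sin(θ)^2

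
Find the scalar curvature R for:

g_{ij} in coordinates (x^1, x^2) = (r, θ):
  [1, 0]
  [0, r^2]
Non-zero Christoffel symbols (Γ^k_{ij} = Γ^k_{ji}):
Γ^r_{θ θ} = -r
Γ^θ_{r θ} = 1/r
Ricci tensor (R_{ij} = R^k_{ikj}): R_{rr} = 0, R_{rθ} = 0, R_{θθ} = 0
Inverse metric: g^{rr} = 1, g^{θθ} = 1/r^2
R = g^{ij} R_{ij} = (1)(0) + (1/r^2)(0) = 0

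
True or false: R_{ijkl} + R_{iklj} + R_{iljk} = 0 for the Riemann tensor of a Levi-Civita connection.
This is the first (algebraic) Bianchi identity.
True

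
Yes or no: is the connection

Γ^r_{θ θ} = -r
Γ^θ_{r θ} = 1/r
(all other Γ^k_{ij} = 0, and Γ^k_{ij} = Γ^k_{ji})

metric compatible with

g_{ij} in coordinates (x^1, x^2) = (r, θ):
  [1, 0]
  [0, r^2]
Using ∇_k g_{ij} = ∂_k g_{ij} - Γ^m_{ki} g_{mj} - Γ^m_{kj} g_{im}:
e.g. ∇_r g_{θθ} = (2*r) - (r) - (r) = 0
Every component ∇_k g_{ij} vanishes: the connection is metric compatible.
Yes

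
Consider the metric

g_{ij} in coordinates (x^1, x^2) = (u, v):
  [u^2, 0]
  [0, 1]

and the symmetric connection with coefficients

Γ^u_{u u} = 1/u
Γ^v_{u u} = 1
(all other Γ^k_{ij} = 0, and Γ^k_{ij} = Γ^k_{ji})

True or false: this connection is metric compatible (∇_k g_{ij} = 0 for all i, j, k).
Using ∇_k g_{ij} = ∂_k g_{ij} - Γ^m_{ki} g_{mj} - Γ^m_{kj} g_{im}:
∇_u g_{uv} = (0) - (1) - (0) = -1 ≠ 0
So the connection is not metric compatible (it is not the Levi-Civita connection).
False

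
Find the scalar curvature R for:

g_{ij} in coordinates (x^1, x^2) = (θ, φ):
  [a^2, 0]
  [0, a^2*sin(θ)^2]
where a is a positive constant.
Non-zero Christoffel symbols (Γ^k_{ij} = Γ^k_{ji}):
Γ^θ_{φ φ} = -sin(2*θ)/2
Γ^φ_{θ φ} = 1/tan(θ)
Ricci tensor (R_{ij} = R^k_{ikj}): R_{θθ} = 1, R_{θφ} = 0, R_{φφ} = sin(θ)^2
Inverse metric: g^{θθ} = 1/a^2, g^{φφ} = 1/(a^2*sin(θ)^2)
R = g^{ij} R_{ij} = (1/a^2)(1) + (1/(a^2*sin(θ)^2))(sin(θ)^2) = 2/a^2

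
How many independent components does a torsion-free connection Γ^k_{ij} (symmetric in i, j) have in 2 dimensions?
Γ^k_{ij} has n choices for the upper index and n(n+1)/2 independent symmetric lower index pairs.
Total = 2 × 2×3/2 = 2 × 3 = 6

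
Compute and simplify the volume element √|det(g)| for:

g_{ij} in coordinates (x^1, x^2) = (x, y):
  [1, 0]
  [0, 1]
det(g) = 1
√|det(g)| = 1
Volume element: dV = 1 dx dy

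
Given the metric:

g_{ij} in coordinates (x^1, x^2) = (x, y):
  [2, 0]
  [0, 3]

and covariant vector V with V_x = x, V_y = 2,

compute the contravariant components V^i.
Inverse metric (diagonal): g^{xx} = 1/2, g^{yy} = 1/3
V^i = g^{ij} V_j:
V^x = (1/2)(x) + (0)(2) = x/2
V^y = (0)(x) + (1/3)(2) = 2/3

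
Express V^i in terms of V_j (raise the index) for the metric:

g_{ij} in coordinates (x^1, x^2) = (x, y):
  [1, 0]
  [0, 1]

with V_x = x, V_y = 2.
Inverse metric (diagonal): g^{xx} = 1, g^{yy} = 1
V^i = g^{ij} V_j:
V^x = (1)(x) + (0)(2) = x
V^y = (0)(x) + (1)(2) = 2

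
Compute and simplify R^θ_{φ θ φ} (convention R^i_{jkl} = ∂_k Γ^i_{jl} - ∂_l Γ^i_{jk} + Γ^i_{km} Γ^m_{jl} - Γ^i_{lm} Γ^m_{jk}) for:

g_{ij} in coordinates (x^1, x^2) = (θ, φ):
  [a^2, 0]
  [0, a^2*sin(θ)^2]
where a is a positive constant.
Non-zero Christoffel symbols (Γ^k_{ij} = Γ^k_{ji}):
Γ^θ_{φ φ} = -sin(2*θ)/2
Γ^φ_{θ φ} = 1/tan(θ)
R^θ_{φ θ φ} = ∂_θ Γ^θ_{φ φ} - ∂_φ Γ^θ_{φ θ} + Γ^θ_{θ m} Γ^m_{φ φ} - Γ^θ_{φ m} Γ^m_{φ θ}
  = (-cos(2*θ)) - (0) + (0) - (-cos(θ)^2) = sin(θ)^2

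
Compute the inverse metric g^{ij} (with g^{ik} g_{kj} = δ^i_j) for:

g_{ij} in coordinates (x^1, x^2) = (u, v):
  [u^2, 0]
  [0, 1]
The metric is diagonal, so g^{ij} is diagonal with entries 1/g_{ii}: diag(1/(u^2), 1).
g^{ij}:
  [1/u^2, 0]
  [0, 1]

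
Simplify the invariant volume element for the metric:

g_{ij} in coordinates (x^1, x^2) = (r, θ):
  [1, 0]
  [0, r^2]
det(g) = r^2
√|det(g)| = r
Volume element: dV = r dr dθ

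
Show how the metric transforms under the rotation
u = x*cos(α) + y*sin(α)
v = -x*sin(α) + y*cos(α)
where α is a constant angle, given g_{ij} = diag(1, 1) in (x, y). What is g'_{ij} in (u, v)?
Invert the transformation: x = u*cos(α) - v*sin(α), y = u*sin(α) + v*cos(α)
g'_{ij} = (∂x^k/∂x'^i)(∂x^l/∂x'^j) g_{kl}; with g_{kl} = δ_{kl} this is Σ_k (∂x^k/∂x'^i)(∂x^k/∂x'^j).
Jacobian: ∂x/∂u = cos(α), ∂x/∂v = -sin(α), ∂y/∂u = sin(α), ∂y/∂v = cos(α)
g'_{uu} = (cos(α))(cos(α)) + (sin(α))(sin(α)) = 1
g'_{uv} = (cos(α))(-sin(α)) + (sin(α))(cos(α)) = 0
g'_{vv} = (-sin(α))(-sin(α)) + (cos(α))(cos(α)) = 1
g'_{ij} = diag(1, 1)
The Euclidean metric is invariant under rotations.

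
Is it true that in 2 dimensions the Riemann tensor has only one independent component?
The number of independent components is n^2(n^2-1)/12 = 4·3/12 = 1 for n = 2 (e.g. R_{1212}).
Yes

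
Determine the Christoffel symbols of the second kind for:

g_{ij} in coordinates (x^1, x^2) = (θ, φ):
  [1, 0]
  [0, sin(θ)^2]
Using Γ^k_{ij} = (1/2) g^{km} (∂_i g_{mj} + ∂_j g_{mi} - ∂_m g_{ij}); the metric is diagonal, so only the m = k term contributes.
Non-zero symbols (using the symmetry Γ^k_{ij} = Γ^k_{ji}):
Γ^θ_{φ φ} = (1/2) g^{θθ} (∂_φ g_{θφ} + ∂_φ g_{θφ} - ∂_θ g_{φφ}) = (1/2)(1)((0) + (0) - (sin(2*θ))) = -sin(2*θ)/2
Γ^φ_{θ φ} = (1/2) g^{φφ} (∂_θ g_{φφ} + ∂_φ g_{φθ} - ∂_φ g_{θφ}) = (1/2)(1/sin(θ)^2)((sin(2*θ)) + (0) - (0)) = 1/tan(θ)
All other Christoffel symbols are zero.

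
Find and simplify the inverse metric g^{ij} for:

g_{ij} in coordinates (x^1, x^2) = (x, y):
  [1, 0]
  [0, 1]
The metric is diagonal, so g^{ij} is diagonal with entries 1/g_{ii}: diag(1, 1).
g^{ij}:
  [1, 0]
  [0, 1]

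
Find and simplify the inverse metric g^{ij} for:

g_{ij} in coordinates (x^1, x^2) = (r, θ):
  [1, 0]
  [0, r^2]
The metric is diagonal, so g^{ij} is diagonal with entries 1/g_{ii}: diag(1, 1/(r^2)).
g^{ij}:
  [1, 0]
  [0, 1/r^2]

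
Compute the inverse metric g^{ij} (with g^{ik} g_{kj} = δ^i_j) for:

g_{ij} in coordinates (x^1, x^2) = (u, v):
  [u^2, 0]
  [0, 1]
The metric is diagonal, so g^{ij} is diagonal with entries 1/g_{ii}: diag(1/(u^2), 1).
g^{ij}:
  [1/u^2, 0]
  [0, 1]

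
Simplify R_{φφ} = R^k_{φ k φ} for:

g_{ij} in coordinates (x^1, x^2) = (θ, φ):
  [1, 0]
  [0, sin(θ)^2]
Non-zero Christoffel symbols (Γ^k_{ij} = Γ^k_{ji}):
Γ^θ_{φ φ} = -sin(2*θ)/2
Γ^φ_{θ φ} = 1/tan(θ)
R^θ_{φ θ φ} = ∂_θ Γ^θ_{φ φ} - ∂_φ Γ^θ_{φ θ} + Γ^θ_{θ m} Γ^m_{φ φ} - Γ^θ_{φ m} Γ^m_{φ θ}
  = (-cos(2*θ)) - (0) + (0) - (-cos(θ)^2) = sin(θ)^2
R^φ_{φ φ φ} = 0 (a repeated index in an antisymmetric pair)
R_{φφ} = R^θ_{φ θ φ} + R^φ_{φ φ φ} = (sin(θ)^2) + (0) = sin(θ)^2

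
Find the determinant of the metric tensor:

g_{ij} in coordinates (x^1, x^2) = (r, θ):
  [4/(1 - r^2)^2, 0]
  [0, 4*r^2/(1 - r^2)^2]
For a 2×2 metric: det(g) = g_{11}·g_{22} - g_{12}·g_{21}
= (4/(1 - r^2)^2)·(4*r^2/(1 - r^2)^2) - (0)·(0)
= 16*r^2/(1 - r^2)^4 - 0
det(g) = 16*r^2/(1 - r^2)^4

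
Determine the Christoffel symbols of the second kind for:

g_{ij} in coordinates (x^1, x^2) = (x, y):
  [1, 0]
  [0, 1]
Using Γ^k_{ij} = (1/2) g^{km} (∂_i g_{mj} + ∂_j g_{mi} - ∂_m g_{ij}); the metric is diagonal, so only the m = k term contributes.
Every metric component is constant, so all ∂_m g_{ij} = 0 and every Christoffel symbol vanishes.
All Christoffel symbols are zero.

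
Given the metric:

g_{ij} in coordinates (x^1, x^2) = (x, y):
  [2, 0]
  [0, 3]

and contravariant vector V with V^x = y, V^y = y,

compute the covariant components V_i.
V_i = g_{ij} V^j:
V_x = (2)(y) + (0)(y) = 2*y
V_y = (0)(y) + (3)(y) = 3*y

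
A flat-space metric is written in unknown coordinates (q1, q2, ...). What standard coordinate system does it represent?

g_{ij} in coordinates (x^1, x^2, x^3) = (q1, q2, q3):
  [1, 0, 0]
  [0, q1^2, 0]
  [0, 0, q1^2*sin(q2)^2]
The line element ds^2 = dq1^2 + q1^2 dq2^2 + q1^2 sin(q2)^2 dq3^2 is dr^2 + r^2 dθ^2 + r^2 sin(θ)^2 dφ^2 with q1 = r, q2 = θ, q3 = φ.
spherical coordinates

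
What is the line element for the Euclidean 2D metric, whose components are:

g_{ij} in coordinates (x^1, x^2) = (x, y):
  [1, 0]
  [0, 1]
ds^2 = g_{ij} dx^i dx^j; only the non-zero components contribute.
ds^2 = dx^2 + dy^2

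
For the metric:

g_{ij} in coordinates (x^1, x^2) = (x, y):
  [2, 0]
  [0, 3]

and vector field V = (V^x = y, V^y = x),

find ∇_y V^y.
All Christoffel symbols are zero.
∇_y V^y = ∂_y V^y + Γ^y_{y j} V^j
  = (0) + (0)(y) + (0)(x)
  = 0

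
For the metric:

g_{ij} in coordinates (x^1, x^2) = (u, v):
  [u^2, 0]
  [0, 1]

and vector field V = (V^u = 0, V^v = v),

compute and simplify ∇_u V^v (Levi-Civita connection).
Non-zero Christoffel symbols:
Γ^u_{u u} = 1/u
∇_u V^v = ∂_u V^v + Γ^v_{u j} V^j
  = (0) + (0)(0) + (0)(v)
  = 0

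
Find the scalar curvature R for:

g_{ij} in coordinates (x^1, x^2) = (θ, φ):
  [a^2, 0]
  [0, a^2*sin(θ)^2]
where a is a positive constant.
Non-zero Christoffel symbols (Γ^k_{ij} = Γ^k_{ji}):
Γ^θ_{φ φ} = -sin(2*θ)/2
Γ^φ_{θ φ} = 1/tan(θ)
Ricci tensor (R_{ij} = R^k_{ikj}): R_{θθ} = 1, R_{θφ} = 0, R_{φφ} = sin(θ)^2
Inverse metric: g^{θθ} = 1/a^2, g^{φφ} = 1/(a^2*sin(θ)^2)
R = g^{ij} R_{ij} = (1/a^2)(1) + (1/(a^2*sin(θ)^2))(sin(θ)^2) = 2/a^2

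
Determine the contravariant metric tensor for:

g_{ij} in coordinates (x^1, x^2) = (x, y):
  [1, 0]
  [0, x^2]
The metric is diagonal, so g^{ij} is diagonal with entries 1/g_{ii}: diag(1, 1/(x^2)).
g^{ij}:
  [1, 0]
  [0, 1/x^2]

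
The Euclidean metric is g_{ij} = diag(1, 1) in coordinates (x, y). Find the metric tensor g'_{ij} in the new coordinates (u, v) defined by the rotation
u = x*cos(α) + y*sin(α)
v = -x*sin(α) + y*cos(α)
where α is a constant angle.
Invert the transformation: x = u*cos(α) - v*sin(α), y = u*sin(α) + v*cos(α)
g'_{ij} = (∂x^k/∂x'^i)(∂x^l/∂x'^j) g_{kl}; with g_{kl} = δ_{kl} this is Σ_k (∂x^k/∂x'^i)(∂x^k/∂x'^j).
Jacobian: ∂x/∂u = cos(α), ∂x/∂v = -sin(α), ∂y/∂u = sin(α), ∂y/∂v = cos(α)
g'_{uu} = (cos(α))(cos(α)) + (sin(α))(sin(α)) = 1
g'_{uv} = (cos(α))(-sin(α)) + (sin(α))(cos(α)) = 0
g'_{vv} = (-sin(α))(-sin(α)) + (cos(α))(cos(α)) = 1
g'_{ij} = diag(1, 1)
The Euclidean metric is invariant under rotations.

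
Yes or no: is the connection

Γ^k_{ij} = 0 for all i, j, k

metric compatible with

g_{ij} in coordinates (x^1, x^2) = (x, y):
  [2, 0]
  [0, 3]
Using ∇_k g_{ij} = ∂_k g_{ij} - Γ^m_{ki} g_{mj} - Γ^m_{kj} g_{im}:
e.g. ∇_y g_{xx} = (0) - (0) - (0) = 0
Every component ∇_k g_{ij} vanishes: the connection is metric compatible.
Yes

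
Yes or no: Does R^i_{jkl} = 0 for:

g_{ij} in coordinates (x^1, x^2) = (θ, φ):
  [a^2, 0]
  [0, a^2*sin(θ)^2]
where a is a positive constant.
Non-zero Christoffel symbols:
Γ^θ_{φ φ} = -sin(2*θ)/2
Γ^φ_{θ φ} = 1/tan(θ)
Ricci tensor: R_{θθ} = 1, R_{θφ} = 0, R_{φφ} = sin(θ)^2
The Ricci tensor is non-zero, so the Riemann tensor is non-zero: not flat.
No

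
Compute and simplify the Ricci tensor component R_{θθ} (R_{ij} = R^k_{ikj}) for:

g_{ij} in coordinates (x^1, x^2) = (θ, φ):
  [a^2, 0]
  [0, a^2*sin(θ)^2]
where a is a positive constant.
Non-zero Christoffel symbols (Γ^k_{ij} = Γ^k_{ji}):
Γ^θ_{φ φ} = -sin(2*θ)/2
Γ^φ_{θ φ} = 1/tan(θ)
R^θ_{θ θ θ} = 0 (a repeated index in an antisymmetric pair)
R^φ_{θ φ θ} = ∂_φ Γ^φ_{θ θ} - ∂_θ Γ^φ_{θ φ} + Γ^φ_{φ m} Γ^m_{θ θ} - Γ^φ_{θ m} Γ^m_{θ φ}
  = (0) - (-1/sin(θ)^2) + (0) - (1/tan(θ)^2) = 1
R_{θθ} = R^θ_{θ θ θ} + R^φ_{θ φ θ} = (0) + (1) = 1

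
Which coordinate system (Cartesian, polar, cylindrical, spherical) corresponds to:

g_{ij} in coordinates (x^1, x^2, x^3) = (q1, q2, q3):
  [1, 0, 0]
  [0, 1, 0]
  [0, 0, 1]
All components are constant and the metric is the identity, i.e. orthonormal rectilinear coordinates.
Cartesian (3D) coordinates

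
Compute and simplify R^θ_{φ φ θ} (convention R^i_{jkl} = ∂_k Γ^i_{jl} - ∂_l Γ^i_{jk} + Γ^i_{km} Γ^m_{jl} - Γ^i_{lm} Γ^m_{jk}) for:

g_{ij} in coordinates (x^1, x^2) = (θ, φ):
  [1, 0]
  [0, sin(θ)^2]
Non-zero Christoffel symbols (Γ^k_{ij} = Γ^k_{ji}):
Γ^θ_{φ φ} = -sin(2*θ)/2
Γ^φ_{θ φ} = 1/tan(θ)
R^θ_{φ φ θ} = ∂_φ Γ^θ_{φ θ} - ∂_θ Γ^θ_{φ φ} + Γ^θ_{φ m} Γ^m_{φ θ} - Γ^θ_{θ m} Γ^m_{φ φ}
  = (0) - (-cos(2*θ)) + (-cos(θ)^2) - (0) = -sin(θ)^2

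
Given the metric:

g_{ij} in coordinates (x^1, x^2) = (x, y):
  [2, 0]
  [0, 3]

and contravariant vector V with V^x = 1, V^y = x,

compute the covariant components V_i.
V_i = g_{ij} V^j:
V_x = (2)(1) + (0)(x) = 2
V_y = (0)(1) + (3)(x) = 3*x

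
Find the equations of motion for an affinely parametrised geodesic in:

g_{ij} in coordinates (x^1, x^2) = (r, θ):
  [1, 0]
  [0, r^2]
Geodesic equation: d^2x^k/dλ^2 + Γ^k_{ij} (dx^i/dλ)(dx^j/dλ) = 0.
Non-zero Christoffel symbols:
Γ^r_{θ θ} = -r
Γ^θ_{r θ} = 1/r
Substituting (the symmetric pair Γ^k_{ij}, Γ^k_{ji} combines into a factor 2):
d^2r/dλ^2 - r (dθ/dλ)^2 = 0
d^2θ/dλ^2 + (2/r) (dr/dλ)(dθ/dλ) = 0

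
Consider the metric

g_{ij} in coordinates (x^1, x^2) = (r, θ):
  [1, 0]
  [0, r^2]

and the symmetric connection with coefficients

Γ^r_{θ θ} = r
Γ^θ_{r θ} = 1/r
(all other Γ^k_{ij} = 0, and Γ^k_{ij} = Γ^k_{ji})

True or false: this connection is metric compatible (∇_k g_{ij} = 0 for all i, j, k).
Using ∇_k g_{ij} = ∂_k g_{ij} - Γ^m_{ki} g_{mj} - Γ^m_{kj} g_{im}:
∇_θ g_{rθ} = (0) - (r) - (r) = -2*r ≠ 0
So the connection is not metric compatible (it is not the Levi-Civita connection).
False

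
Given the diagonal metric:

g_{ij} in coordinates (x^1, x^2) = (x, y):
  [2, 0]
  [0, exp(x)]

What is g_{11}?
With x^1 = x, x^2 = y, g_{11} = g_{xx} is the row-1, column-1 entry of the matrix.
g_{11} = 2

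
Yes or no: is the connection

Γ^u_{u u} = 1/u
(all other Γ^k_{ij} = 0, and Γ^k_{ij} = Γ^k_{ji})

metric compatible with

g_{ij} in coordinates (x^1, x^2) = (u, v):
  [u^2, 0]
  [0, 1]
Using ∇_k g_{ij} = ∂_k g_{ij} - Γ^m_{ki} g_{mj} - Γ^m_{kj} g_{im}:
e.g. ∇_u g_{uu} = (2*u) - (u) - (u) = 0
Every component ∇_k g_{ij} vanishes: the connection is metric compatible.
Yes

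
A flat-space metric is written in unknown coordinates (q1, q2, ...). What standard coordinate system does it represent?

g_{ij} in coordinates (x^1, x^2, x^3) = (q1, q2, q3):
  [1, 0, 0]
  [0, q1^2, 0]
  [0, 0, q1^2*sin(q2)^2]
The line element ds^2 = dq1^2 + q1^2 dq2^2 + q1^2 sin(q2)^2 dq3^2 is dr^2 + r^2 dθ^2 + r^2 sin(θ)^2 dφ^2 with q1 = r, q2 = θ, q3 = φ.
spherical coordinates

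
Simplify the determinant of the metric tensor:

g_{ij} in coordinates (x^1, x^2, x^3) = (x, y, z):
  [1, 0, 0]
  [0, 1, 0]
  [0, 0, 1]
Diagonal metric: det(g) = g_{11}·g_{22}·g_{33}
= (1)·(1)·(1)
det(g) = 1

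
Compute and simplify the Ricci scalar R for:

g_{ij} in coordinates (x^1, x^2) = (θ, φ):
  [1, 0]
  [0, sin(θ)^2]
Non-zero Christoffel symbols (Γ^k_{ij} = Γ^k_{ji}):
Γ^θ_{φ φ} = -sin(2*θ)/2
Γ^φ_{θ φ} = 1/tan(θ)
Ricci tensor (R_{ij} = R^k_{ikj}): R_{θθ} = 1, R_{θφ} = 0, R_{φφ} = sin(θ)^2
Inverse metric: g^{θθ} = 1, g^{φφ} = 1/sin(θ)^2
R = g^{ij} R_{ij} = (1)(1) + (1/sin(θ)^2)(sin(θ)^2) = 2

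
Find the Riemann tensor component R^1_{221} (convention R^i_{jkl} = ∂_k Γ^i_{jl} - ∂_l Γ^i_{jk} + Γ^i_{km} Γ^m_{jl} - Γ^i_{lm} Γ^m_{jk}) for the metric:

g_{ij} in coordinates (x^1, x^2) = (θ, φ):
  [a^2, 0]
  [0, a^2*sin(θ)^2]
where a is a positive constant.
Non-zero Christoffel symbols (Γ^k_{ij} = Γ^k_{ji}):
Γ^θ_{φ φ} = -sin(2*θ)/2
Γ^φ_{θ φ} = 1/tan(θ)
R^θ_{φ φ θ} = ∂_φ Γ^θ_{φ θ} - ∂_θ Γ^θ_{φ φ} + Γ^θ_{φ m} Γ^m_{φ θ} - Γ^θ_{θ m} Γ^m_{φ φ}
  = (0) - (-cos(2*θ)) + (-cos(θ)^2) - (0) = -sin(θ)^2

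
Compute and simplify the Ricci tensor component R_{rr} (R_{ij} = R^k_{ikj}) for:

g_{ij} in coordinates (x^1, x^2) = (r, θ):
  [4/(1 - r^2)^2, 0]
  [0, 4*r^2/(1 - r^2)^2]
Non-zero Christoffel symbols (Γ^k_{ij} = Γ^k_{ji}):
Γ^r_{r r} = 2*r/(1 - r^2)
Γ^r_{θ θ} = (r^3 + r)/(r^2 - 1)
Γ^θ_{r θ} = (-r^2 - 1)/(r^3 - r)
R^r_{r r r} = 0 (a repeated index in an antisymmetric pair)
R^θ_{r θ r} = ∂_θ Γ^θ_{r r} - ∂_r Γ^θ_{r θ} + Γ^θ_{θ m} Γ^m_{r r} - Γ^θ_{r m} Γ^m_{r θ}
  = (0) - ((r^4 + 4*r^2 - 1)/(r^3 - r)^2) + (2*(r^2 + 1)/(r^2 - 1)^2) - ((r^2 + 1)^2/(r^3 - r)^2) = -4/(r^2 - 1)^2
R_{rr} = R^r_{r r r} + R^θ_{r θ r} = (0) + (-4/(r^2 - 1)^2) = -4/(r^2 - 1)^2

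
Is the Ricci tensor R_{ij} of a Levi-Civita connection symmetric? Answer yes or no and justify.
R_{ij} = R^k_{ikj}; the pair symmetry R_{kilj} = R_{ljki} gives R_{ij} = R_{ji}.
Yes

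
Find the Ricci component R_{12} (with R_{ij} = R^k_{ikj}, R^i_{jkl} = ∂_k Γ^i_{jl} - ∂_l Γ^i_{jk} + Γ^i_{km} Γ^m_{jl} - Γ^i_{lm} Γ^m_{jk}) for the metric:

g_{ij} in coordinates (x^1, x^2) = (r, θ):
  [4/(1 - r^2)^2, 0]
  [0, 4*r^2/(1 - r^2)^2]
Non-zero Christoffel symbols (Γ^k_{ij} = Γ^k_{ji}):
Γ^r_{r r} = 2*r/(1 - r^2)
Γ^r_{θ θ} = (r^3 + r)/(r^2 - 1)
Γ^θ_{r θ} = (-r^2 - 1)/(r^3 - r)
R^r_{r r θ} = 0 (a repeated index in an antisymmetric pair)
R^θ_{r θ θ} = 0 (a repeated index in an antisymmetric pair)
R_{rθ} = R^r_{r r θ} + R^θ_{r θ θ} = (0) + (0) = 0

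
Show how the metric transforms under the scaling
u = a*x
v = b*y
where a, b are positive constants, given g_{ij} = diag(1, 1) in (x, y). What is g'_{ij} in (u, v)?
Invert the transformation: x = u/a, y = v/b
g'_{ij} = (∂x^k/∂x'^i)(∂x^l/∂x'^j) g_{kl}; with g_{kl} = δ_{kl} this is Σ_k (∂x^k/∂x'^i)(∂x^k/∂x'^j).
Jacobian: ∂x/∂u = 1/a, ∂x/∂v = 0, ∂y/∂u = 0, ∂y/∂v = 1/b
g'_{uu} = (1/a)(1/a) + (0)(0) = 1/a^2
g'_{uv} = (1/a)(0) + (0)(1/b) = 0
g'_{vv} = (0)(0) + (1/b)(1/b) = 1/b^2
g'_{ij} = diag(1/a^2, 1/b^2)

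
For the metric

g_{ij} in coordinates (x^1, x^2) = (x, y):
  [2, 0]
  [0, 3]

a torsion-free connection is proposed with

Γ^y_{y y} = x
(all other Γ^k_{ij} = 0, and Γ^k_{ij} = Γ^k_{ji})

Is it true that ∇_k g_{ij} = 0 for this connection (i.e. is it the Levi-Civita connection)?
Using ∇_k g_{ij} = ∂_k g_{ij} - Γ^m_{ki} g_{mj} - Γ^m_{kj} g_{im}:
∇_y g_{yy} = (0) - (3*x) - (3*x) = -6*x ≠ 0
So the connection is not metric compatible (it is not the Levi-Civita connection).
No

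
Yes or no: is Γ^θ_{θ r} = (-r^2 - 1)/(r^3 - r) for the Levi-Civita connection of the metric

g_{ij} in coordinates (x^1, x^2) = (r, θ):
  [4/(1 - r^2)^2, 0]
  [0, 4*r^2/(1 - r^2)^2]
Γ^θ_{θ r} = (1/2) g^{θθ} (∂_θ g_{θr} + ∂_r g_{θθ} - ∂_θ g_{θr}) = (1/2)((1 - r^2)^2/(4*r^2))((0) + (-8*(r^3 + r)/(r^2 - 1)^3) - (0)) = (-r^2 - 1)/(r^3 - r)
This equals the proposed value (-r^2 - 1)/(r^3 - r).
Yes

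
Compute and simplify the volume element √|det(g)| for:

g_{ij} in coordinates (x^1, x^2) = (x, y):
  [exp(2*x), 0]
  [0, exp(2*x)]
det(g) = exp(4*x)
√|det(g)| = exp(2*x)
Volume element: dV = exp(2*x) dx dy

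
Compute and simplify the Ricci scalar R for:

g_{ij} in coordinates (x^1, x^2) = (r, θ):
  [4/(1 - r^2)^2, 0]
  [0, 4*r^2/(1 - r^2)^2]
Non-zero Christoffel symbols (Γ^k_{ij} = Γ^k_{ji}):
Γ^r_{r r} = 2*r/(1 - r^2)
Γ^r_{θ θ} = (r^3 + r)/(r^2 - 1)
Γ^θ_{r θ} = (-r^2 - 1)/(r^3 - r)
Ricci tensor (R_{ij} = R^k_{ikj}): R_{rr} = -4/(r^2 - 1)^2, R_{rθ} = 0, R_{θθ} = -4*r^2/(r^2 - 1)^2
Inverse metric: g^{rr} = (1 - r^2)^2/4, g^{θθ} = (1 - r^2)^2/(4*r^2)
R = g^{ij} R_{ij} = ((1 - r^2)^2/4)(-4/(r^2 - 1)^2) + ((1 - r^2)^2/(4*r^2))(-4*r^2/(r^2 - 1)^2) = -2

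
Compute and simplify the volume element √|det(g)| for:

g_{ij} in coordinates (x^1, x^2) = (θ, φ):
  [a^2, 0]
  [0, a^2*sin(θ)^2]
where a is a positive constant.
det(g) = a^4*sin(θ)^2
√|det(g)| = a^2*sin(θ) (taking 0 < θ < π so that |sin(θ)| = sin(θ))
Volume element: dV = a^2*sin(θ) dθ dφ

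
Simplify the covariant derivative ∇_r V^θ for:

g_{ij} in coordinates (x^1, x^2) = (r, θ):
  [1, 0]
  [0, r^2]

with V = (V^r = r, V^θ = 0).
Non-zero Christoffel symbols:
Γ^r_{θ θ} = -r
Γ^θ_{r θ} = 1/r
∇_r V^θ = ∂_r V^θ + Γ^θ_{r j} V^j
  = (0) + (0)(r) + (1/r)(0)
  = 0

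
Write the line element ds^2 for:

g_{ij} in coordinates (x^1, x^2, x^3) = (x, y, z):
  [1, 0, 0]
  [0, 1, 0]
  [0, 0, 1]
ds^2 = g_{ij} dx^i dx^j; only the non-zero components contribute.
ds^2 = dx^2 + dy^2 + dz^2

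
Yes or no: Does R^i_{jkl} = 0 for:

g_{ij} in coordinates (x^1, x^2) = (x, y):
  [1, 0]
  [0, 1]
All metric components are constant, so every Christoffel symbol vanishes and R^i_{jkl} = 0.
Yes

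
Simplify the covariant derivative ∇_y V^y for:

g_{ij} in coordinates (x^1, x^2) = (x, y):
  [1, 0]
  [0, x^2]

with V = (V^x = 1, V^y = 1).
Non-zero Christoffel symbols:
Γ^x_{y y} = -x
Γ^y_{x y} = 1/x
∇_y V^y = ∂_y V^y + Γ^y_{y j} V^j
  = (0) + (1/x)(1) + (0)(1)
  = 1/x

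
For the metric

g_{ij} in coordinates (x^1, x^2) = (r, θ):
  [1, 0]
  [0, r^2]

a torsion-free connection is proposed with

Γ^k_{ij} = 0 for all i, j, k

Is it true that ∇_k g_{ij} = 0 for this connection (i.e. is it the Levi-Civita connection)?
Using ∇_k g_{ij} = ∂_k g_{ij} - Γ^m_{ki} g_{mj} - Γ^m_{kj} g_{im}:
∇_r g_{θθ} = (2*r) - (0) - (0) = 2*r ≠ 0
So the connection is not metric compatible (it is not the Levi-Civita connection).
No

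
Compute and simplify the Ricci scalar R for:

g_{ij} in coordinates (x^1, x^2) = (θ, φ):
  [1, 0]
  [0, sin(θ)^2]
Non-zero Christoffel symbols (Γ^k_{ij} = Γ^k_{ji}):
Γ^θ_{φ φ} = -sin(2*θ)/2
Γ^φ_{θ φ} = 1/tan(θ)
Ricci tensor (R_{ij} = R^k_{ikj}): R_{θθ} = 1, R_{θφ} = 0, R_{φφ} = sin(θ)^2
Inverse metric: g^{θθ} = 1, g^{φφ} = 1/sin(θ)^2
R = g^{ij} R_{ij} = (1)(1) + (1/sin(θ)^2)(sin(θ)^2) = 2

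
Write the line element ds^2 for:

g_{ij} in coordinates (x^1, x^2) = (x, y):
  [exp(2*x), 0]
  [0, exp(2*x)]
ds^2 = g_{ij} dx^i dx^j; only the non-zero components contribute.
ds^2 = exp(2*x) dx^2 + exp(2*x) dy^2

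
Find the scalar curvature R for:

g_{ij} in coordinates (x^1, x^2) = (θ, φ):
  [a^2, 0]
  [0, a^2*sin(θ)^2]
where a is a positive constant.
Non-zero Christoffel symbols (Γ^k_{ij} = Γ^k_{ji}):
Γ^θ_{φ φ} = -sin(2*θ)/2
Γ^φ_{θ φ} = 1/tan(θ)
Ricci tensor (R_{ij} = R^k_{ikj}): R_{θθ} = 1, R_{θφ} = 0, R_{φφ} = sin(θ)^2
Inverse metric: g^{θθ} = 1/a^2, g^{φφ} = 1/(a^2*sin(θ)^2)
R = g^{ij} R_{ij} = (1/a^2)(1) + (1/(a^2*sin(θ)^2))(sin(θ)^2) = 2/a^2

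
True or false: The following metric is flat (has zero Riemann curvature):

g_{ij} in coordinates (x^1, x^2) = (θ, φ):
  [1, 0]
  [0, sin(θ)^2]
Non-zero Christoffel symbols:
Γ^θ_{φ φ} = -sin(2*θ)/2
Γ^φ_{θ φ} = 1/tan(θ)
Ricci tensor: R_{θθ} = 1, R_{θφ} = 0, R_{φφ} = sin(θ)^2
The Ricci tensor is non-zero, so the Riemann tensor is non-zero: not flat.
False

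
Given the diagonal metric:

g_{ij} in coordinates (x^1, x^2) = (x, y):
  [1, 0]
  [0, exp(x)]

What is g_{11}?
With x^1 = x, x^2 = y, g_{11} = g_{xx} is the row-1, column-1 entry of the matrix.
g_{11} = 1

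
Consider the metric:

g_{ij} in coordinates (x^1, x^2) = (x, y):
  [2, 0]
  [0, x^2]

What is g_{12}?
With x^1 = x, x^2 = y, g_{12} = g_{xy} is the row-1, column-2 entry of the matrix.
g_{12} = 0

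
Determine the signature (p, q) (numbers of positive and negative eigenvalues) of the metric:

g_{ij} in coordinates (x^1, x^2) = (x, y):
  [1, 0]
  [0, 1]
The metric is diagonal, so its eigenvalues are the diagonal entries: 1, 1 (at a generic point, where coordinate-dependent entries are positive).
2 positive, 0 negative.
(2, 0) - Riemannian (positive definite)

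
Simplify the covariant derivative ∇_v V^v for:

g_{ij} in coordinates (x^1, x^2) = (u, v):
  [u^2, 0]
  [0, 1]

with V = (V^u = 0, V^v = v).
Non-zero Christoffel symbols:
Γ^u_{u u} = 1/u
∇_v V^v = ∂_v V^v + Γ^v_{v j} V^j
  = (1) + (0)(0) + (0)(v)
  = 1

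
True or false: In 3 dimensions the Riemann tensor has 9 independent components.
n^2(n^2-1)/12 = 9·8/12 = 6 independent components for n = 3.
False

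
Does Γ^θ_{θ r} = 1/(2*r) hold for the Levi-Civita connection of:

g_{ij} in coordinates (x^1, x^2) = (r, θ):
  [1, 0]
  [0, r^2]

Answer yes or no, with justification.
Γ^θ_{θ r} = (1/2) g^{θθ} (∂_θ g_{θr} + ∂_r g_{θθ} - ∂_θ g_{θr}) = (1/2)(1/r^2)((0) + (2*r) - (0)) = 1/r
This differs from the proposed value 1/(2*r).
No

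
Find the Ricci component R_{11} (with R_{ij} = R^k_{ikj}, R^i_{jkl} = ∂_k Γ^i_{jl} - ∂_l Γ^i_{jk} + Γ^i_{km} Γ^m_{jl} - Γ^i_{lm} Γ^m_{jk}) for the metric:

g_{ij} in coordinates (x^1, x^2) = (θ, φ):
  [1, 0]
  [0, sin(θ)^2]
Non-zero Christoffel symbols (Γ^k_{ij} = Γ^k_{ji}):
Γ^θ_{φ φ} = -sin(2*θ)/2
Γ^φ_{θ φ} = 1/tan(θ)
R^θ_{θ θ θ} = 0 (a repeated index in an antisymmetric pair)
R^φ_{θ φ θ} = ∂_φ Γ^φ_{θ θ} - ∂_θ Γ^φ_{θ φ} + Γ^φ_{φ m} Γ^m_{θ θ} - Γ^φ_{θ m} Γ^m_{θ φ}
  = (0) - (-1/sin(θ)^2) + (0) - (1/tan(θ)^2) = 1
R_{θθ} = R^θ_{θ θ θ} + R^φ_{θ φ θ} = (0) + (1) = 1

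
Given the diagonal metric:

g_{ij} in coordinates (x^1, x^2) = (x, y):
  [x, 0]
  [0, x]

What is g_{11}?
With x^1 = x, x^2 = y, g_{11} = g_{xx} is the row-1, column-1 entry of the matrix.
g_{11} = x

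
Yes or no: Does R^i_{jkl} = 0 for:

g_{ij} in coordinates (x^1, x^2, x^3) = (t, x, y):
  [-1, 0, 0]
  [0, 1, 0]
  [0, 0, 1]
All metric components are constant, so every Christoffel symbol vanishes and R^i_{jkl} = 0.
Yes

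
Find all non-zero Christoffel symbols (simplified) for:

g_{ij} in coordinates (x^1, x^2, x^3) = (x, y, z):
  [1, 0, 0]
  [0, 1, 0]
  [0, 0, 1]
Using Γ^k_{ij} = (1/2) g^{km} (∂_i g_{mj} + ∂_j g_{mi} - ∂_m g_{ij}); the metric is diagonal, so only the m = k term contributes.
Every metric component is constant, so all ∂_m g_{ij} = 0 and every Christoffel symbol vanishes.
All Christoffel symbols are zero.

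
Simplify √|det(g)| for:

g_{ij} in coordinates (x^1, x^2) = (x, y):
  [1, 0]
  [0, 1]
det(g) = 1
√|det(g)| = 1
Volume element: dV = 1 dx dy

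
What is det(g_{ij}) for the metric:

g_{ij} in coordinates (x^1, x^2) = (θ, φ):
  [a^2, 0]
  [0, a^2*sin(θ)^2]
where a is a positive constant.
For a 2×2 metric: det(g) = g_{11}·g_{22} - g_{12}·g_{21}
= (a^2)·(a^2*sin(θ)^2) - (0)·(0)
= a^4*sin(θ)^2 - 0
det(g) = a^4*sin(θ)^2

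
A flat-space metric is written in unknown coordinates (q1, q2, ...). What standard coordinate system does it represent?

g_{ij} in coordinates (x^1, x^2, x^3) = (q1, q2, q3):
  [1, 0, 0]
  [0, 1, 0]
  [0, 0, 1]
All components are constant and the metric is the identity, i.e. orthonormal rectilinear coordinates.
Cartesian (3D) coordinates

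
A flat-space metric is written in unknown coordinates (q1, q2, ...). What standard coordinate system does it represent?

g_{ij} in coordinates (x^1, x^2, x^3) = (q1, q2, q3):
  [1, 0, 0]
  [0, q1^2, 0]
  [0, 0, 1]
The line element ds^2 = dq1^2 + q1^2 dq2^2 + dq3^2 is dr^2 + r^2 dθ^2 + dz^2 with q1 = r, q2 = θ, q3 = z.
cylindrical coordinates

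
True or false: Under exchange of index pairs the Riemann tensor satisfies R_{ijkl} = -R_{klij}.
The pair-exchange symmetry has a plus sign: R_{ijkl} = +R_{klij}.
False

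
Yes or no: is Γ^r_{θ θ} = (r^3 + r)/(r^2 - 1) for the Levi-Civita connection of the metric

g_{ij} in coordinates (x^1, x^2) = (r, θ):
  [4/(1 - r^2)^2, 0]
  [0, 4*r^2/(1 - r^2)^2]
Γ^r_{θ θ} = (1/2) g^{rr} (∂_θ g_{rθ} + ∂_θ g_{rθ} - ∂_r g_{θθ}) = (1/2)((1 - r^2)^2/4)((0) + (0) - (-8*(r^3 + r)/(r^2 - 1)^3)) = (r^3 + r)/(r^2 - 1)
This equals the proposed value (r^3 + r)/(r^2 - 1).
Yes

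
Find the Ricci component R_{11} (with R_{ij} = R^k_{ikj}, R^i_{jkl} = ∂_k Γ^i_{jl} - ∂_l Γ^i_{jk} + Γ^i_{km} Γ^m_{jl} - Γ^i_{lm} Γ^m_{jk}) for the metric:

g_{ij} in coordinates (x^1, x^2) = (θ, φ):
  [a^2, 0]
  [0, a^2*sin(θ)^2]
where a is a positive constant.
Non-zero Christoffel symbols (Γ^k_{ij} = Γ^k_{ji}):
Γ^θ_{φ φ} = -sin(2*θ)/2
Γ^φ_{θ φ} = 1/tan(θ)
R^θ_{θ θ θ} = 0 (a repeated index in an antisymmetric pair)
R^φ_{θ φ θ} = ∂_φ Γ^φ_{θ θ} - ∂_θ Γ^φ_{θ φ} + Γ^φ_{φ m} Γ^m_{θ θ} - Γ^φ_{θ m} Γ^m_{θ φ}
  = (0) - (-1/sin(θ)^2) + (0) - (1/tan(θ)^2) = 1
R_{θθ} = R^θ_{θ θ θ} + R^φ_{θ φ θ} = (0) + (1) = 1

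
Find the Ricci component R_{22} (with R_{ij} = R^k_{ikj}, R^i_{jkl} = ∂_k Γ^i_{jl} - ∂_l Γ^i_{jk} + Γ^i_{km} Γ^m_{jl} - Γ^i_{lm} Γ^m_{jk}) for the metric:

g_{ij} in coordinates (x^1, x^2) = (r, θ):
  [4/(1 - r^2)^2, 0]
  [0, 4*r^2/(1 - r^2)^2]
Non-zero Christoffel symbols (Γ^k_{ij} = Γ^k_{ji}):
Γ^r_{r r} = 2*r/(1 - r^2)
Γ^r_{θ θ} = (r^3 + r)/(r^2 - 1)
Γ^θ_{r θ} = (-r^2 - 1)/(r^3 - r)
R^r_{θ r θ} = ∂_r Γ^r_{θ θ} - ∂_θ Γ^r_{θ r} + Γ^r_{r m} Γ^m_{θ θ} - Γ^r_{θ m} Γ^m_{θ r}
  = ((r^4 - 4*r^2 - 1)/(r^2 - 1)^2) - (0) + (-2*r^2*(r^2 + 1)/(r^2 - 1)^2) - (-(r^2 + 1)^2/(r^2 - 1)^2) = -4*r^2/(r^2 - 1)^2
R^θ_{θ θ θ} = 0 (a repeated index in an antisymmetric pair)
R_{θθ} = R^r_{θ r θ} + R^θ_{θ θ θ} = (-4*r^2/(r^2 - 1)^2) + (0) = -4*r^2/(r^2 - 1)^2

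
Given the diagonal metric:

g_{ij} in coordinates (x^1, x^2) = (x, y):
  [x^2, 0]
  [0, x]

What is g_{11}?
With x^1 = x, x^2 = y, g_{11} = g_{xx} is the row-1, column-1 entry of the matrix.
g_{11} = x^2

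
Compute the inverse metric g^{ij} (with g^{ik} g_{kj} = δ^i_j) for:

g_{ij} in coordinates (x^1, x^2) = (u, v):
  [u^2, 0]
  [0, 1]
The metric is diagonal, so g^{ij} is diagonal with entries 1/g_{ii}: diag(1/(u^2), 1).
g^{ij}:
  [1/u^2, 0]
  [0, 1]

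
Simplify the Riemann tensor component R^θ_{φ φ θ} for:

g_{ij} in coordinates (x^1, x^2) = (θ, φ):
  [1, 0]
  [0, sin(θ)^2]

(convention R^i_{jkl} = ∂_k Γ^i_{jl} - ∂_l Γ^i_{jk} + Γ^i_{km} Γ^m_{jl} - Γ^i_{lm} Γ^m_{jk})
Non-zero Christoffel symbols (Γ^k_{ij} = Γ^k_{ji}):
Γ^θ_{φ φ} = -sin(2*θ)/2
Γ^φ_{θ φ} = 1/tan(θ)
R^θ_{φ φ θ} = ∂_φ Γ^θ_{φ θ} - ∂_θ Γ^θ_{φ φ} + Γ^θ_{φ m} Γ^m_{φ θ} - Γ^θ_{θ m} Γ^m_{φ φ}
  = (0) - (-cos(2*θ)) + (-cos(θ)^2) - (0) = -sin(θ)^2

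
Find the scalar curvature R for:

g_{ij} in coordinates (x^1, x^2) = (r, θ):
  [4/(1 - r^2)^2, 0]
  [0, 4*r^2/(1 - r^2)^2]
Non-zero Christoffel symbols (Γ^k_{ij} = Γ^k_{ji}):
Γ^r_{r r} = 2*r/(1 - r^2)
Γ^r_{θ θ} = (r^3 + r)/(r^2 - 1)
Γ^θ_{r θ} = (-r^2 - 1)/(r^3 - r)
Ricci tensor (R_{ij} = R^k_{ikj}): R_{rr} = -4/(r^2 - 1)^2, R_{rθ} = 0, R_{θθ} = -4*r^2/(r^2 - 1)^2
Inverse metric: g^{rr} = (1 - r^2)^2/4, g^{θθ} = (1 - r^2)^2/(4*r^2)
R = g^{ij} R_{ij} = ((1 - r^2)^2/4)(-4/(r^2 - 1)^2) + ((1 - r^2)^2/(4*r^2))(-4*r^2/(r^2 - 1)^2) = -2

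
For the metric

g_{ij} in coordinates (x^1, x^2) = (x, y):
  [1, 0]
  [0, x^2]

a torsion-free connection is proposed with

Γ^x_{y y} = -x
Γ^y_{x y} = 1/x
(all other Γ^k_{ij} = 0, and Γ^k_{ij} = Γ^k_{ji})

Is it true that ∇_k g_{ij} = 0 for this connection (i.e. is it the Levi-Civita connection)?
Using ∇_k g_{ij} = ∂_k g_{ij} - Γ^m_{ki} g_{mj} - Γ^m_{kj} g_{im}:
e.g. ∇_x g_{yy} = (2*x) - (x) - (x) = 0
Every component ∇_k g_{ij} vanishes: the connection is metric compatible.
Yes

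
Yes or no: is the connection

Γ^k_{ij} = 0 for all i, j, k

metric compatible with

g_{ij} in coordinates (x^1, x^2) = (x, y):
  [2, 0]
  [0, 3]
Using ∇_k g_{ij} = ∂_k g_{ij} - Γ^m_{ki} g_{mj} - Γ^m_{kj} g_{im}:
e.g. ∇_y g_{xy} = (0) - (0) - (0) = 0
Every component ∇_k g_{ij} vanishes: the connection is metric compatible.
Yes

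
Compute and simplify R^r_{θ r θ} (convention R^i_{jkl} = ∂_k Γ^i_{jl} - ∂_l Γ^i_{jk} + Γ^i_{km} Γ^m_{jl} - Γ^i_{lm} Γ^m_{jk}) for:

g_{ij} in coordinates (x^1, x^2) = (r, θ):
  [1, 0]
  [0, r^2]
Non-zero Christoffel symbols (Γ^k_{ij} = Γ^k_{ji}):
Γ^r_{θ θ} = -r
Γ^θ_{r θ} = 1/r
R^r_{θ r θ} = ∂_r Γ^r_{θ θ} - ∂_θ Γ^r_{θ r} + Γ^r_{r m} Γ^m_{θ θ} - Γ^r_{θ m} Γ^m_{θ r}
  = (-1) - (0) + (0) - (-1) = 0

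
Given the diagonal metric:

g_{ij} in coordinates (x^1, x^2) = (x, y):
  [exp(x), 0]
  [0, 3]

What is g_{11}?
With x^1 = x, x^2 = y, g_{11} = g_{xx} is the row-1, column-1 entry of the matrix.
g_{11} = exp(x)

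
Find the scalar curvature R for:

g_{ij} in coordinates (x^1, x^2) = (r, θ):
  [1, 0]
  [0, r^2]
Non-zero Christoffel symbols (Γ^k_{ij} = Γ^k_{ji}):
Γ^r_{θ θ} = -r
Γ^θ_{r θ} = 1/r
Ricci tensor (R_{ij} = R^k_{ikj}): R_{rr} = 0, R_{rθ} = 0, R_{θθ} = 0
Inverse metric: g^{rr} = 1, g^{θθ} = 1/r^2
R = g^{ij} R_{ij} = (1)(0) + (1/r^2)(0) = 0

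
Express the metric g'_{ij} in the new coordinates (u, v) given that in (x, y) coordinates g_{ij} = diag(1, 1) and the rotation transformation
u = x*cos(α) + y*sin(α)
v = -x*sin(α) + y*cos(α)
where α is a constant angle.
Invert the transformation: x = u*cos(α) - v*sin(α), y = u*sin(α) + v*cos(α)
g'_{ij} = (∂x^k/∂x'^i)(∂x^l/∂x'^j) g_{kl}; with g_{kl} = δ_{kl} this is Σ_k (∂x^k/∂x'^i)(∂x^k/∂x'^j).
Jacobian: ∂x/∂u = cos(α), ∂x/∂v = -sin(α), ∂y/∂u = sin(α), ∂y/∂v = cos(α)
g'_{uu} = (cos(α))(cos(α)) + (sin(α))(sin(α)) = 1
g'_{uv} = (cos(α))(-sin(α)) + (sin(α))(cos(α)) = 0
g'_{vv} = (-sin(α))(-sin(α)) + (cos(α))(cos(α)) = 1
g'_{ij} = diag(1, 1)
The Euclidean metric is invariant under rotations.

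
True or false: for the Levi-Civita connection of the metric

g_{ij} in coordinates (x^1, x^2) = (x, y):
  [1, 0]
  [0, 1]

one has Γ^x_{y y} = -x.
Γ^x_{y y} = (1/2) g^{xx} (∂_y g_{xy} + ∂_y g_{xy} - ∂_x g_{yy}) = (1/2)(1)((0) + (0) - (0)) = 0
This differs from the proposed value -x.
False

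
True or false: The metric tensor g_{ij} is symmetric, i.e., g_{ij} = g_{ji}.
By definition the metric is a symmetric bilinear form, g_{ij} = g_{ji}.
True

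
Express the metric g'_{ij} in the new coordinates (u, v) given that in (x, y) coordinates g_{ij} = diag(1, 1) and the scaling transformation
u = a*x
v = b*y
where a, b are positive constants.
Invert the transformation: x = u/a, y = v/b
g'_{ij} = (∂x^k/∂x'^i)(∂x^l/∂x'^j) g_{kl}; with g_{kl} = δ_{kl} this is Σ_k (∂x^k/∂x'^i)(∂x^k/∂x'^j).
Jacobian: ∂x/∂u = 1/a, ∂x/∂v = 0, ∂y/∂u = 0, ∂y/∂v = 1/b
g'_{uu} = (1/a)(1/a) + (0)(0) = 1/a^2
g'_{uv} = (1/a)(0) + (0)(1/b) = 0
g'_{vv} = (0)(0) + (1/b)(1/b) = 1/b^2
g'_{ij} = diag(1/a^2, 1/b^2)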